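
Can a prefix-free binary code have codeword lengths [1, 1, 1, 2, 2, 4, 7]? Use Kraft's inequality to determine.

Kraft inequality: Σ 2^(-l_i) ≤ 1 for prefix-free code
Calculating: 2^(-1) + 2^(-1) + 2^(-1) + 2^(-2) + 2^(-2) + 2^(-4) + 2^(-7)
= 0.5 + 0.5 + 0.5 + 0.25 + 0.25 + 0.0625 + 0.0078125
= 2.0703
Since 2.0703 > 1, prefix-free code does not exist


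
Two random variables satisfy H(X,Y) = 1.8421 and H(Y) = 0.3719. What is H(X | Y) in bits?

Chain rule: H(X,Y) = H(X|Y) + H(Y)
H(X|Y) = H(X,Y) - H(Y) = 1.8421 - 0.3719 = 1.4702 bits


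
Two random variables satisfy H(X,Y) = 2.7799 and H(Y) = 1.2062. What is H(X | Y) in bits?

Chain rule: H(X,Y) = H(X|Y) + H(Y)
H(X|Y) = H(X,Y) - H(Y) = 2.7799 - 1.2062 = 1.5737 bits


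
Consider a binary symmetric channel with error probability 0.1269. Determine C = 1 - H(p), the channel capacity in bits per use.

For BSC with error probability p:
C = 1 - H(p) where H(p) is binary entropy
H(0.1269) = -0.1269 × log₂(0.1269) - 0.8731 × log₂(0.8731)
H(p) = 0.5489
C = 1 - 0.5489 = 0.4511 bits/use


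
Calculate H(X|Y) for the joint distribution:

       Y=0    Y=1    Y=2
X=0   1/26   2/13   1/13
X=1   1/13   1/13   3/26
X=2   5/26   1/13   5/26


H(X|Y) = Σ_y p(y) H(X|Y=y)
  p(Y=0) = 4/13, H(X|Y=0) = 1.2988
  p(Y=1) = 4/13, H(X|Y=1) = 1.5000
  p(Y=2) = 5/13, H(X|Y=2) = 1.4855
H(X|Y) = 0.3077×1.2988 + 0.3077×1.5000 + 0.3846×1.4855 = 1.4325 bits


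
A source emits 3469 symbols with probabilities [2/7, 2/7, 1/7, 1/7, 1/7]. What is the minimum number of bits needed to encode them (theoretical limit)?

Entropy H = 2.2359 bits/symbol
Minimum bits = H × n = 2.2359 × 3469
= 7756.43 bits


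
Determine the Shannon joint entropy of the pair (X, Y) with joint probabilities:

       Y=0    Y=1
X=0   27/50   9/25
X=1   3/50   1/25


H(X,Y) = -Σ p(x,y) log₂ p(x,y)
  p(0,0)=27/50: -0.5400 × log₂(0.5400) = 0.4800
  p(0,1)=9/25: -0.3600 × log₂(0.3600) = 0.5306
  p(1,0)=3/50: -0.0600 × log₂(0.0600) = 0.2435
  p(1,1)=1/25: -0.0400 × log₂(0.0400) = 0.1858
H(X,Y) = 1.4399 bits


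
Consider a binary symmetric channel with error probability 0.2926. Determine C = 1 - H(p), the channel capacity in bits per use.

For BSC with error probability p:
C = 1 - H(p) where H(p) is binary entropy
H(0.2926) = -0.2926 × log₂(0.2926) - 0.7074 × log₂(0.7074)
H(p) = 0.8721
C = 1 - 0.8721 = 0.1279 bits/use


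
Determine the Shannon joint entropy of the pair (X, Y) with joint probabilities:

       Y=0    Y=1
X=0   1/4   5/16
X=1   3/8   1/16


H(X,Y) = -Σ p(x,y) log₂ p(x,y)
  p(0,0)=1/4: -0.2500 × log₂(0.2500) = 0.5000
  p(0,1)=5/16: -0.3125 × log₂(0.3125) = 0.5244
  p(1,0)=3/8: -0.3750 × log₂(0.3750) = 0.5306
  p(1,1)=1/16: -0.0625 × log₂(0.0625) = 0.2500
H(X,Y) = 1.8050 bits


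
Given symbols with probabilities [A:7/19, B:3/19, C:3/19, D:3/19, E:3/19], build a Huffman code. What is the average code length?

Huffman tree construction:
Combine smallest probabilities repeatedly
Resulting codes:
  A: 0 (length 1)
  B: 100 (length 3)
  C: 101 (length 3)
  D: 110 (length 3)
  E: 111 (length 3)
Average length = Σ p(s) × length(s) = 2.2632 bits


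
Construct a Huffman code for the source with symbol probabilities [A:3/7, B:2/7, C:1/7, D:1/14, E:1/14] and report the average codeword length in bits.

Huffman tree construction:
Combine smallest probabilities repeatedly
Resulting codes:
  A: 0 (length 1)
  B: 10 (length 2)
  C: 110 (length 3)
  D: 1110 (length 4)
  E: 1111 (length 4)
Average length = Σ p(s) × length(s) = 2.0000 bits


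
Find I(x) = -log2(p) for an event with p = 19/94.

Information content I(x) = -log₂(p(x))
I = -log₂(19/94) = -log₂(0.2021)
I = 2.3067 bits


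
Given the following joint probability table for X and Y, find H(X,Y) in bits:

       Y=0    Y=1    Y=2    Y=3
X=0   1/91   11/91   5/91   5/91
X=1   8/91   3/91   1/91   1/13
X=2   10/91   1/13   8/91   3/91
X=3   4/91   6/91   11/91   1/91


H(X,Y) = -Σ p(x,y) log₂ p(x,y)
  p(0,0)=1/91: -0.0110 × log₂(0.0110) = 0.0715
  p(0,1)=11/91: -0.1209 × log₂(0.1209) = 0.3685
  p(0,2)=5/91: -0.0549 × log₂(0.0549) = 0.2300
  p(0,3)=5/91: -0.0549 × log₂(0.0549) = 0.2300
  p(1,0)=8/91: -0.0879 × log₂(0.0879) = 0.3084
  p(1,1)=3/91: -0.0330 × log₂(0.0330) = 0.1623
  p(1,2)=1/91: -0.0110 × log₂(0.0110) = 0.0715
  p(1,3)=1/13: -0.0769 × log₂(0.0769) = 0.2846
  p(2,0)=10/91: -0.1099 × log₂(0.1099) = 0.3501
  p(2,1)=1/13: -0.0769 × log₂(0.0769) = 0.2846
  p(2,2)=8/91: -0.0879 × log₂(0.0879) = 0.3084
  p(2,3)=3/91: -0.0330 × log₂(0.0330) = 0.1623
  p(3,0)=4/91: -0.0440 × log₂(0.0440) = 0.1981
  p(3,1)=6/91: -0.0659 × log₂(0.0659) = 0.2586
  p(3,2)=11/91: -0.1209 × log₂(0.1209) = 0.3685
  p(3,3)=1/91: -0.0110 × log₂(0.0110) = 0.0715
H(X,Y) = 3.7290 bits


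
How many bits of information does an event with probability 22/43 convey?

Information content I(x) = -log₂(p(x))
I = -log₂(22/43) = -log₂(0.5116)
I = 0.9668 bits


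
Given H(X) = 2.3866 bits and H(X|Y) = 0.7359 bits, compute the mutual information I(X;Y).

I(X;Y) = H(X) - H(X|Y)
I(X;Y) = 2.3866 - 0.7359 = 1.6507 bits


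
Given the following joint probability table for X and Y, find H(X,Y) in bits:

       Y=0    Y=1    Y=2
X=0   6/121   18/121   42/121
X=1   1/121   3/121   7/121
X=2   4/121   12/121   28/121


H(X,Y) = -Σ p(x,y) log₂ p(x,y)
  p(0,0)=6/121: -0.0496 × log₂(0.0496) = 0.2149
  p(0,1)=18/121: -0.1488 × log₂(0.1488) = 0.4089
  p(0,2)=42/121: -0.3471 × log₂(0.3471) = 0.5299
  p(1,0)=1/121: -0.0083 × log₂(0.0083) = 0.0572
  p(1,1)=3/121: -0.0248 × log₂(0.0248) = 0.1322
  p(1,2)=7/121: -0.0579 × log₂(0.0579) = 0.2379
  p(2,0)=4/121: -0.0331 × log₂(0.0331) = 0.1626
  p(2,1)=12/121: -0.0992 × log₂(0.0992) = 0.3306
  p(2,2)=28/121: -0.2314 × log₂(0.2314) = 0.4886
H(X,Y) = 2.5628 bits


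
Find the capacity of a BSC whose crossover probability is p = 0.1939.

For BSC with error probability p:
C = 1 - H(p) where H(p) is binary entropy
H(0.1939) = -0.1939 × log₂(0.1939) - 0.8061 × log₂(0.8061)
H(p) = 0.7096
C = 1 - 0.7096 = 0.2904 bits/use


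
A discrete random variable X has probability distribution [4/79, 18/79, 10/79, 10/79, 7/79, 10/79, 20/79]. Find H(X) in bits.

H(X) = -Σ p(x) log₂ p(x)
  -4/79 × log₂(4/79) = 0.2179
  -18/79 × log₂(18/79) = 0.4862
  -10/79 × log₂(10/79) = 0.3774
  -10/79 × log₂(10/79) = 0.3774
  -7/79 × log₂(7/79) = 0.3098
  -10/79 × log₂(10/79) = 0.3774
  -20/79 × log₂(20/79) = 0.5017
H(X) = 2.6480 bits


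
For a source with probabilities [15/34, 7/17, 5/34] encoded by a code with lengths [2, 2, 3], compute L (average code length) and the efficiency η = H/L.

Average length L = Σ p_i × l_i = 2.1471 bits
Entropy H = 1.4546 bits
Efficiency η = H/L × 100% = 67.75%


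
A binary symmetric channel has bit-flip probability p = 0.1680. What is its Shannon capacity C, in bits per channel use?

For BSC with error probability p:
C = 1 - H(p) where H(p) is binary entropy
H(0.1680) = -0.1680 × log₂(0.1680) - 0.8320 × log₂(0.8320)
H(p) = 0.6531
C = 1 - 0.6531 = 0.3469 bits/use


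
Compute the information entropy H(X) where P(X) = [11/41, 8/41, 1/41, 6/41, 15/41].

H(X) = -Σ p(x) log₂ p(x)
  -11/41 × log₂(11/41) = 0.5093
  -8/41 × log₂(8/41) = 0.4600
  -1/41 × log₂(1/41) = 0.1307
  -6/41 × log₂(6/41) = 0.4057
  -15/41 × log₂(15/41) = 0.5307
H(X) = 2.0364 bits


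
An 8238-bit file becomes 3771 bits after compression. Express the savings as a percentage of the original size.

Space savings = (1 - Compressed/Original) × 100%
= (1 - 3771/8238) × 100%
= 54.22%


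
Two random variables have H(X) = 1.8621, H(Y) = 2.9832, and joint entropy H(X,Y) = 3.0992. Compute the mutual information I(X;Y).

I(X;Y) = H(X) + H(Y) - H(X,Y)
I(X;Y) = 1.8621 + 2.9832 - 3.0992 = 1.7461 bits


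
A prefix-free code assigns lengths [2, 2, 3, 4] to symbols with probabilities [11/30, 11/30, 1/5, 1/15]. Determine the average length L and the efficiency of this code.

Average length L = Σ p_i × l_i = 2.3333 bits
Entropy H = 1.7863 bits
Efficiency η = H/L × 100% = 76.56%


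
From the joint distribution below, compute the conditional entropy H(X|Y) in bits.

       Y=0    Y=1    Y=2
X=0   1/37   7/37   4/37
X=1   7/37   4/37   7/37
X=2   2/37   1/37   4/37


H(X|Y) = Σ_y p(y) H(X|Y=y)
  p(Y=0) = 10/37, H(X|Y=0) = 1.1568
  p(Y=1) = 12/37, H(X|Y=1) = 1.2807
  p(Y=2) = 15/37, H(X|Y=2) = 1.5301
H(X|Y) = 0.2703×1.1568 + 0.3243×1.2807 + 0.4054×1.5301 = 1.3483 bits


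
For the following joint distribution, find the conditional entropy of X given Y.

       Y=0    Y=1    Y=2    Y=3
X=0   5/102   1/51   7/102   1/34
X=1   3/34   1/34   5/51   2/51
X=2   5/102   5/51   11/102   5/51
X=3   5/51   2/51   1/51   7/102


H(X|Y) = Σ_y p(y) H(X|Y=y)
  p(Y=0) = 29/102, H(X|Y=0) = 1.9281
  p(Y=1) = 19/102, H(X|Y=1) = 1.7230
  p(Y=2) = 5/17, H(X|Y=2) = 1.8094
  p(Y=3) = 4/17, H(X|Y=3) = 1.8506
H(X|Y) = 0.2843×1.9281 + 0.1863×1.7230 + 0.2941×1.8094 + 0.2353×1.8506 = 1.8367 bits


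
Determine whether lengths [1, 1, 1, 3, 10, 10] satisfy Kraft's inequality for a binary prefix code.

Kraft inequality: Σ 2^(-l_i) ≤ 1 for prefix-free code
Calculating: 2^(-1) + 2^(-1) + 2^(-1) + 2^(-3) + 2^(-10) + 2^(-10)
= 0.5 + 0.5 + 0.5 + 0.125 + 0.0009765625 + 0.0009765625
= 1.6270
Since 1.6270 > 1, prefix-free code does not exist


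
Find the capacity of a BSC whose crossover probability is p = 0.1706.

For BSC with error probability p:
C = 1 - H(p) where H(p) is binary entropy
H(0.1706) = -0.1706 × log₂(0.1706) - 0.8294 × log₂(0.8294)
H(p) = 0.6591
C = 1 - 0.6591 = 0.3409 bits/use


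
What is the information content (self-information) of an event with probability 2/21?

Information content I(x) = -log₂(p(x))
I = -log₂(2/21) = -log₂(0.0952)
I = 3.3923 bits


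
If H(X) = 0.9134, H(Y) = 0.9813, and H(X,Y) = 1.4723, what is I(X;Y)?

I(X;Y) = H(X) + H(Y) - H(X,Y)
I(X;Y) = 0.9134 + 0.9813 - 1.4723 = 0.4224 bits


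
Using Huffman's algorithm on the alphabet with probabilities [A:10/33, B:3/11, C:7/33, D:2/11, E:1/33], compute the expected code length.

Huffman tree construction:
Combine smallest probabilities repeatedly
Resulting codes:
  A: 11 (length 2)
  B: 10 (length 2)
  C: 00 (length 2)
  D: 011 (length 3)
  E: 010 (length 3)
Average length = Σ p(s) × length(s) = 2.2121 bits


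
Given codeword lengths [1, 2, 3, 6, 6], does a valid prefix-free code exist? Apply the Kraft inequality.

Kraft inequality: Σ 2^(-l_i) ≤ 1 for prefix-free code
Calculating: 2^(-1) + 2^(-2) + 2^(-3) + 2^(-6) + 2^(-6)
= 0.5 + 0.25 + 0.125 + 0.015625 + 0.015625
= 0.9062
Since 0.9062 ≤ 1, prefix-free code exists


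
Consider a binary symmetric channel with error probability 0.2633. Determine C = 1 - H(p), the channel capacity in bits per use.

For BSC with error probability p:
C = 1 - H(p) where H(p) is binary entropy
H(0.2633) = -0.2633 × log₂(0.2633) - 0.7367 × log₂(0.7367)
H(p) = 0.8317
C = 1 - 0.8317 = 0.1683 bits/use


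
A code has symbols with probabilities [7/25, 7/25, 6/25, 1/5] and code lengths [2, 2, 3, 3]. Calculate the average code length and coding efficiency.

Average length L = Σ p_i × l_i = 2.4400 bits
Entropy H = 1.9870 bits
Efficiency η = H/L × 100% = 81.43%


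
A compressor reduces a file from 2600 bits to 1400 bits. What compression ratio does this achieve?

Compression ratio = Original / Compressed
= 2600 / 1400 = 1.86:1


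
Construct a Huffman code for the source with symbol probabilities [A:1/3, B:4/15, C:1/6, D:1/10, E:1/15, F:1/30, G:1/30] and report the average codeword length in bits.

Huffman tree construction:
Combine smallest probabilities repeatedly
Resulting codes:
  A: 11 (length 2)
  B: 10 (length 2)
  C: 00 (length 2)
  D: 010 (length 3)
  E: 0110 (length 4)
  F: 01110 (length 5)
  G: 01111 (length 5)
Average length = Σ p(s) × length(s) = 2.4333 bits


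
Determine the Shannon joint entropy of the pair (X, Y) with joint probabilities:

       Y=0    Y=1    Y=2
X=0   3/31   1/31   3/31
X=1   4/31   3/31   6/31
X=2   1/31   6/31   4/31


H(X,Y) = -Σ p(x,y) log₂ p(x,y)
  p(0,0)=3/31: -0.0968 × log₂(0.0968) = 0.3261
  p(0,1)=1/31: -0.0323 × log₂(0.0323) = 0.1598
  p(0,2)=3/31: -0.0968 × log₂(0.0968) = 0.3261
  p(1,0)=4/31: -0.1290 × log₂(0.1290) = 0.3812
  p(1,1)=3/31: -0.0968 × log₂(0.0968) = 0.3261
  p(1,2)=6/31: -0.1935 × log₂(0.1935) = 0.4586
  p(2,0)=1/31: -0.0323 × log₂(0.0323) = 0.1598
  p(2,1)=6/31: -0.1935 × log₂(0.1935) = 0.4586
  p(2,2)=4/31: -0.1290 × log₂(0.1290) = 0.3812
H(X,Y) = 2.9773 bits


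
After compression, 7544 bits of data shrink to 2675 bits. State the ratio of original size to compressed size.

Compression ratio = Original / Compressed
= 7544 / 2675 = 2.82:1


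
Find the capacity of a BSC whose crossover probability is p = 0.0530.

For BSC with error probability p:
C = 1 - H(p) where H(p) is binary entropy
H(0.0530) = -0.0530 × log₂(0.0530) - 0.9470 × log₂(0.9470)
H(p) = 0.2990
C = 1 - 0.2990 = 0.7010 bits/use


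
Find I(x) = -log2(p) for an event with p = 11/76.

Information content I(x) = -log₂(p(x))
I = -log₂(11/76) = -log₂(0.1447)
I = 2.7885 bits


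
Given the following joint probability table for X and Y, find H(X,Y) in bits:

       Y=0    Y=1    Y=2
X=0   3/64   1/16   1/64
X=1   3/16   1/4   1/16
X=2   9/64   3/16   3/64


H(X,Y) = -Σ p(x,y) log₂ p(x,y)
  p(0,0)=3/64: -0.0469 × log₂(0.0469) = 0.2070
  p(0,1)=1/16: -0.0625 × log₂(0.0625) = 0.2500
  p(0,2)=1/64: -0.0156 × log₂(0.0156) = 0.0938
  p(1,0)=3/16: -0.1875 × log₂(0.1875) = 0.4528
  p(1,1)=1/4: -0.2500 × log₂(0.2500) = 0.5000
  p(1,2)=1/16: -0.0625 × log₂(0.0625) = 0.2500
  p(2,0)=9/64: -0.1406 × log₂(0.1406) = 0.3980
  p(2,1)=3/16: -0.1875 × log₂(0.1875) = 0.4528
  p(2,2)=3/64: -0.0469 × log₂(0.0469) = 0.2070
H(X,Y) = 2.8113 bits


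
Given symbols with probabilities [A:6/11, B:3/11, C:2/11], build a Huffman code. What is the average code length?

Huffman tree construction:
Combine smallest probabilities repeatedly
Resulting codes:
  A: 1 (length 1)
  B: 01 (length 2)
  C: 00 (length 2)
Average length = Σ p(s) × length(s) = 1.4545 bits


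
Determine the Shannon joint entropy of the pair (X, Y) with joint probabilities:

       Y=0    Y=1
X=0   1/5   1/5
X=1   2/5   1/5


H(X,Y) = -Σ p(x,y) log₂ p(x,y)
  p(0,0)=1/5: -0.2000 × log₂(0.2000) = 0.4644
  p(0,1)=1/5: -0.2000 × log₂(0.2000) = 0.4644
  p(1,0)=2/5: -0.4000 × log₂(0.4000) = 0.5288
  p(1,1)=1/5: -0.2000 × log₂(0.2000) = 0.4644
H(X,Y) = 1.9219 bits


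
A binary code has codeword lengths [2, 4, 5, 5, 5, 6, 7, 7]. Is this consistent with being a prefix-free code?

Kraft inequality: Σ 2^(-l_i) ≤ 1 for prefix-free code
Calculating: 2^(-2) + 2^(-4) + 2^(-5) + 2^(-5) + 2^(-5) + 2^(-6) + 2^(-7) + 2^(-7)
= 0.25 + 0.0625 + 0.03125 + 0.03125 + 0.03125 + 0.015625 + 0.0078125 + 0.0078125
= 0.4375
Since 0.4375 ≤ 1, prefix-free code exists


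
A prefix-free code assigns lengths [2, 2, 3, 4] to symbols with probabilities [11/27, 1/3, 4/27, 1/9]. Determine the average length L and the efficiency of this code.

Average length L = Σ p_i × l_i = 2.3704 bits
Entropy H = 1.8164 bits
Efficiency η = H/L × 100% = 76.63%


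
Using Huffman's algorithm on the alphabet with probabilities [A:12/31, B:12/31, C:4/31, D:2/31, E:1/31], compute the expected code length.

Huffman tree construction:
Combine smallest probabilities repeatedly
Resulting codes:
  A: 11 (length 2)
  B: 0 (length 1)
  C: 101 (length 3)
  D: 1001 (length 4)
  E: 1000 (length 4)
Average length = Σ p(s) × length(s) = 1.9355 bits


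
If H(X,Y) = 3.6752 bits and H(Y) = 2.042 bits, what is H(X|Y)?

Chain rule: H(X,Y) = H(X|Y) + H(Y)
H(X|Y) = H(X,Y) - H(Y) = 3.6752 - 2.042 = 1.6332 bits


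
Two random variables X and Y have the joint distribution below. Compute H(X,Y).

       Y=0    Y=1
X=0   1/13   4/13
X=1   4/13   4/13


H(X,Y) = -Σ p(x,y) log₂ p(x,y)
  p(0,0)=1/13: -0.0769 × log₂(0.0769) = 0.2846
  p(0,1)=4/13: -0.3077 × log₂(0.3077) = 0.5232
  p(1,0)=4/13: -0.3077 × log₂(0.3077) = 0.5232
  p(1,1)=4/13: -0.3077 × log₂(0.3077) = 0.5232
H(X,Y) = 1.8543 bits


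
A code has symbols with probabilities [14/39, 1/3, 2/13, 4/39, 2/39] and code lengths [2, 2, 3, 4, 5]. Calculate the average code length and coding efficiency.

Average length L = Σ p_i × l_i = 2.5128 bits
Entropy H = 2.0311 bits
Efficiency η = H/L × 100% = 80.83%


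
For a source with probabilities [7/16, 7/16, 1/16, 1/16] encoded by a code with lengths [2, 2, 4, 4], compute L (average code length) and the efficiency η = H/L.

Average length L = Σ p_i × l_i = 2.2500 bits
Entropy H = 1.5436 bits
Efficiency η = H/L × 100% = 68.60%


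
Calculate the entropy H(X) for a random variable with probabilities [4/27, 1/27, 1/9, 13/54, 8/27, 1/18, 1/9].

H(X) = -Σ p(x) log₂ p(x)
  -4/27 × log₂(4/27) = 0.4081
  -1/27 × log₂(1/27) = 0.1761
  -1/9 × log₂(1/9) = 0.3522
  -13/54 × log₂(13/54) = 0.4946
  -8/27 × log₂(8/27) = 0.5200
  -1/18 × log₂(1/18) = 0.2317
  -1/9 × log₂(1/9) = 0.3522
H(X) = 2.5349 bits


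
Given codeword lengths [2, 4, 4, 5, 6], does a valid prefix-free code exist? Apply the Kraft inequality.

Kraft inequality: Σ 2^(-l_i) ≤ 1 for prefix-free code
Calculating: 2^(-2) + 2^(-4) + 2^(-4) + 2^(-5) + 2^(-6)
= 0.25 + 0.0625 + 0.0625 + 0.03125 + 0.015625
= 0.4219
Since 0.4219 ≤ 1, prefix-free code exists


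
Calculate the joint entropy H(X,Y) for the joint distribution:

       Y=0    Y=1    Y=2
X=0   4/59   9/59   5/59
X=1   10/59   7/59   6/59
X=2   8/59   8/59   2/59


H(X,Y) = -Σ p(x,y) log₂ p(x,y)
  p(0,0)=4/59: -0.0678 × log₂(0.0678) = 0.2632
  p(0,1)=9/59: -0.1525 × log₂(0.1525) = 0.4138
  p(0,2)=5/59: -0.0847 × log₂(0.0847) = 0.3018
  p(1,0)=10/59: -0.1695 × log₂(0.1695) = 0.4340
  p(1,1)=7/59: -0.1186 × log₂(0.1186) = 0.3649
  p(1,2)=6/59: -0.1017 × log₂(0.1017) = 0.3354
  p(2,0)=8/59: -0.1356 × log₂(0.1356) = 0.3909
  p(2,1)=8/59: -0.1356 × log₂(0.1356) = 0.3909
  p(2,2)=2/59: -0.0339 × log₂(0.0339) = 0.1655
H(X,Y) = 3.0603 bits


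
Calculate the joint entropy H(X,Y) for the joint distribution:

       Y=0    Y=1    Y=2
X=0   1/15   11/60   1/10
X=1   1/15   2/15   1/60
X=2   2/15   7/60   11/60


H(X,Y) = -Σ p(x,y) log₂ p(x,y)
  p(0,0)=1/15: -0.0667 × log₂(0.0667) = 0.2605
  p(0,1)=11/60: -0.1833 × log₂(0.1833) = 0.4487
  p(0,2)=1/10: -0.1000 × log₂(0.1000) = 0.3322
  p(1,0)=1/15: -0.0667 × log₂(0.0667) = 0.2605
  p(1,1)=2/15: -0.1333 × log₂(0.1333) = 0.3876
  p(1,2)=1/60: -0.0167 × log₂(0.0167) = 0.0984
  p(2,0)=2/15: -0.1333 × log₂(0.1333) = 0.3876
  p(2,1)=7/60: -0.1167 × log₂(0.1167) = 0.3616
  p(2,2)=11/60: -0.1833 × log₂(0.1833) = 0.4487
H(X,Y) = 2.9857 bits


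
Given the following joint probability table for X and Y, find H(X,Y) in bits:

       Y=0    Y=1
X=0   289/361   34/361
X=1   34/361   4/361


H(X,Y) = -Σ p(x,y) log₂ p(x,y)
  p(0,0)=289/361: -0.8006 × log₂(0.8006) = 0.2569
  p(0,1)=34/361: -0.0942 × log₂(0.0942) = 0.3210
  p(1,0)=34/361: -0.0942 × log₂(0.0942) = 0.3210
  p(1,1)=4/361: -0.0111 × log₂(0.0111) = 0.0720
H(X,Y) = 0.9709 bits


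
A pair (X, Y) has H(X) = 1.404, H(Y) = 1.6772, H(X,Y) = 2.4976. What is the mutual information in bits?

I(X;Y) = H(X) + H(Y) - H(X,Y)
I(X;Y) = 1.404 + 1.6772 - 2.4976 = 0.5836 bits


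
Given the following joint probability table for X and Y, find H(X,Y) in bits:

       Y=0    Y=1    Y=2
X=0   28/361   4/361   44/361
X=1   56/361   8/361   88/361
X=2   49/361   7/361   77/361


H(X,Y) = -Σ p(x,y) log₂ p(x,y)
  p(0,0)=28/361: -0.0776 × log₂(0.0776) = 0.2861
  p(0,1)=4/361: -0.0111 × log₂(0.0111) = 0.0720
  p(0,2)=44/361: -0.1219 × log₂(0.1219) = 0.3701
  p(1,0)=56/361: -0.1551 × log₂(0.1551) = 0.4171
  p(1,1)=8/361: -0.0222 × log₂(0.0222) = 0.1218
  p(1,2)=88/361: -0.2438 × log₂(0.2438) = 0.4964
  p(2,0)=49/361: -0.1357 × log₂(0.1357) = 0.3911
  p(2,1)=7/361: -0.0194 × log₂(0.0194) = 0.1103
  p(2,2)=77/361: -0.2133 × log₂(0.2133) = 0.4755
H(X,Y) = 2.7402 bits


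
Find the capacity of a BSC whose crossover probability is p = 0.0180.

For BSC with error probability p:
C = 1 - H(p) where H(p) is binary entropy
H(0.0180) = -0.0180 × log₂(0.0180) - 0.9820 × log₂(0.9820)
H(p) = 0.1301
C = 1 - 0.1301 = 0.8699 bits/use


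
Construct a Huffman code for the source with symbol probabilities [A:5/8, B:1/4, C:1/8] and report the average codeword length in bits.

Huffman tree construction:
Combine smallest probabilities repeatedly
Resulting codes:
  A: 1 (length 1)
  B: 01 (length 2)
  C: 00 (length 2)
Average length = Σ p(s) × length(s) = 1.3750 bits


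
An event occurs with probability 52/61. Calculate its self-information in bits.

Information content I(x) = -log₂(p(x))
I = -log₂(52/61) = -log₂(0.8525)
I = 0.2303 bits


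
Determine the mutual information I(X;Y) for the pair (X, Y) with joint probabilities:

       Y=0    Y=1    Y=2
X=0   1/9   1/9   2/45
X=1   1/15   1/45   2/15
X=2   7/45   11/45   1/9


H(X) = 1.4856, H(Y) = 1.5764, H(X,Y) = 2.9408
I(X;Y) = H(X) + H(Y) - H(X,Y) = 0.1212 bits


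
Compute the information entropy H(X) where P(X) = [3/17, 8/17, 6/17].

H(X) = -Σ p(x) log₂ p(x)
  -3/17 × log₂(3/17) = 0.4416
  -8/17 × log₂(8/17) = 0.5117
  -6/17 × log₂(6/17) = 0.5303
H(X) = 1.4837 bits


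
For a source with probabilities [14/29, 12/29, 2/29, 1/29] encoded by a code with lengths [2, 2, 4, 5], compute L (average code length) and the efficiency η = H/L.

Average length L = Σ p_i × l_i = 2.2414 bits
Entropy H = 1.4675 bits
Efficiency η = H/L × 100% = 65.48%


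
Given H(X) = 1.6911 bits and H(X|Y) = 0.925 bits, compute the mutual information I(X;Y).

I(X;Y) = H(X) - H(X|Y)
I(X;Y) = 1.6911 - 0.925 = 0.7661 bits


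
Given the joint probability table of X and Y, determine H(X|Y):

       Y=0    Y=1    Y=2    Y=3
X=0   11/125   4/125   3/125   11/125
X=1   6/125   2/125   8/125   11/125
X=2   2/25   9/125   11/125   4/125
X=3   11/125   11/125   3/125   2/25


H(X|Y) = Σ_y p(y) H(X|Y=y)
  p(Y=0) = 38/125, H(X|Y=0) = 1.9628
  p(Y=1) = 26/125, H(X|Y=1) = 1.7549
  p(Y=2) = 1/5, H(X|Y=2) = 1.7813
  p(Y=3) = 36/125, H(X|Y=3) = 1.9108
H(X|Y) = 0.3040×1.9628 + 0.2080×1.7549 + 0.2000×1.7813 + 0.2880×1.9108 = 1.8683 bits


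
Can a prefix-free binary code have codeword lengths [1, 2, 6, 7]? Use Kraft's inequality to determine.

Kraft inequality: Σ 2^(-l_i) ≤ 1 for prefix-free code
Calculating: 2^(-1) + 2^(-2) + 2^(-6) + 2^(-7)
= 0.5 + 0.25 + 0.015625 + 0.0078125
= 0.7734
Since 0.7734 ≤ 1, prefix-free code exists


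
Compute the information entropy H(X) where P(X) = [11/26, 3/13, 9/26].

H(X) = -Σ p(x) log₂ p(x)
  -11/26 × log₂(11/26) = 0.5250
  -3/13 × log₂(3/13) = 0.4882
  -9/26 × log₂(9/26) = 0.5298
H(X) = 1.5430 bits


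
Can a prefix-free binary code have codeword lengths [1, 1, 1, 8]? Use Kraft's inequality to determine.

Kraft inequality: Σ 2^(-l_i) ≤ 1 for prefix-free code
Calculating: 2^(-1) + 2^(-1) + 2^(-1) + 2^(-8)
= 0.5 + 0.5 + 0.5 + 0.00390625
= 1.5039
Since 1.5039 > 1, prefix-free code does not exist


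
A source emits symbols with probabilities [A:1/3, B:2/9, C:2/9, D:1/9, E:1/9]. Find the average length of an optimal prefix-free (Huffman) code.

Huffman tree construction:
Combine smallest probabilities repeatedly
Resulting codes:
  A: 11 (length 2)
  B: 00 (length 2)
  C: 01 (length 2)
  D: 100 (length 3)
  E: 101 (length 3)
Average length = Σ p(s) × length(s) = 2.2222 bits


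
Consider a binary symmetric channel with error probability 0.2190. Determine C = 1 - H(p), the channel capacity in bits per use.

For BSC with error probability p:
C = 1 - H(p) where H(p) is binary entropy
H(0.2190) = -0.2190 × log₂(0.2190) - 0.7810 × log₂(0.7810)
H(p) = 0.7583
C = 1 - 0.7583 = 0.2417 bits/use


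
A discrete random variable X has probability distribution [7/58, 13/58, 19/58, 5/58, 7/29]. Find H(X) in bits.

H(X) = -Σ p(x) log₂ p(x)
  -7/58 × log₂(7/58) = 0.3682
  -13/58 × log₂(13/58) = 0.4836
  -19/58 × log₂(19/58) = 0.5274
  -5/58 × log₂(5/58) = 0.3048
  -7/29 × log₂(7/29) = 0.4950
H(X) = 2.1790 bits


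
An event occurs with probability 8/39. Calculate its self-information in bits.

Information content I(x) = -log₂(p(x))
I = -log₂(8/39) = -log₂(0.2051)
I = 2.2854 bits


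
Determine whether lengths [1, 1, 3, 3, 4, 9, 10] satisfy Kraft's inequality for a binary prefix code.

Kraft inequality: Σ 2^(-l_i) ≤ 1 for prefix-free code
Calculating: 2^(-1) + 2^(-1) + 2^(-3) + 2^(-3) + 2^(-4) + 2^(-9) + 2^(-10)
= 0.5 + 0.5 + 0.125 + 0.125 + 0.0625 + 0.001953125 + 0.0009765625
= 1.3154
Since 1.3154 > 1, prefix-free code does not exist


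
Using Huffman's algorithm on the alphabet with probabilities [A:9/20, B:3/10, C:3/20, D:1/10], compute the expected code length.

Huffman tree construction:
Combine smallest probabilities repeatedly
Resulting codes:
  A: 0 (length 1)
  B: 11 (length 2)
  C: 101 (length 3)
  D: 100 (length 3)
Average length = Σ p(s) × length(s) = 1.8000 bits


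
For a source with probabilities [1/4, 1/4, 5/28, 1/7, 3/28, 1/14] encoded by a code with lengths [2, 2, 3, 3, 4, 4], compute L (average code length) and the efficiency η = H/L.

Average length L = Σ p_i × l_i = 2.6786 bits
Entropy H = 2.4621 bits
Efficiency η = H/L × 100% = 91.92%


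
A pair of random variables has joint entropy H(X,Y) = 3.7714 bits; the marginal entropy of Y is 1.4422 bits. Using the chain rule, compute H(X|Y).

Chain rule: H(X,Y) = H(X|Y) + H(Y)
H(X|Y) = H(X,Y) - H(Y) = 3.7714 - 1.4422 = 2.3292 bits


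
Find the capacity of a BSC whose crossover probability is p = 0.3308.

For BSC with error probability p:
C = 1 - H(p) where H(p) is binary entropy
H(0.3308) = -0.3308 × log₂(0.3308) - 0.6692 × log₂(0.6692)
H(p) = 0.9157
C = 1 - 0.9157 = 0.0843 bits/use


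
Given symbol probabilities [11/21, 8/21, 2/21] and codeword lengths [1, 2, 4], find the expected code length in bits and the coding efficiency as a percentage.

Average length L = Σ p_i × l_i = 1.6667 bits
Entropy H = 1.3421 bits
Efficiency η = H/L × 100% = 80.53%


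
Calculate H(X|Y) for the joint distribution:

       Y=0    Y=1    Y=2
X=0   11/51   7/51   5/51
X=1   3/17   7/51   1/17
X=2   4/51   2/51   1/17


H(X|Y) = Σ_y p(y) H(X|Y=y)
  p(Y=0) = 8/17, H(X|Y=0) = 1.4773
  p(Y=1) = 16/51, H(X|Y=1) = 1.4186
  p(Y=2) = 11/51, H(X|Y=2) = 1.5395
H(X|Y) = 0.4706×1.4773 + 0.3137×1.4186 + 0.2157×1.5395 = 1.4723 bits


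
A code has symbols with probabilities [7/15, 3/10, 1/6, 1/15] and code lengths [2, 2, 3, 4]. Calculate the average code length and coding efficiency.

Average length L = Σ p_i × l_i = 2.3000 bits
Entropy H = 1.7255 bits
Efficiency η = H/L × 100% = 75.02%


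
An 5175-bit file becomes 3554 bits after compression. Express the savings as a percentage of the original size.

Space savings = (1 - Compressed/Original) × 100%
= (1 - 3554/5175) × 100%
= 31.32%


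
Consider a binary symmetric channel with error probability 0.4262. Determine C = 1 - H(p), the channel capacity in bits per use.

For BSC with error probability p:
C = 1 - H(p) where H(p) is binary entropy
H(0.4262) = -0.4262 × log₂(0.4262) - 0.5738 × log₂(0.5738)
H(p) = 0.9842
C = 1 - 0.9842 = 0.0158 bits/use


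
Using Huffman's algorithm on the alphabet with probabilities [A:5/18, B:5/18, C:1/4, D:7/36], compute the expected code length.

Huffman tree construction:
Combine smallest probabilities repeatedly
Resulting codes:
  A: 10 (length 2)
  B: 11 (length 2)
  C: 01 (length 2)
  D: 00 (length 2)
Average length = Σ p(s) × length(s) = 2.0000 bits


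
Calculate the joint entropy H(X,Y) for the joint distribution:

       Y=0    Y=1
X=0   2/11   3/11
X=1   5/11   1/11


H(X,Y) = -Σ p(x,y) log₂ p(x,y)
  p(0,0)=2/11: -0.1818 × log₂(0.1818) = 0.4472
  p(0,1)=3/11: -0.2727 × log₂(0.2727) = 0.5112
  p(1,0)=5/11: -0.4545 × log₂(0.4545) = 0.5170
  p(1,1)=1/11: -0.0909 × log₂(0.0909) = 0.3145
H(X,Y) = 1.7899 bits


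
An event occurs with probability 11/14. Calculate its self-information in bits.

Information content I(x) = -log₂(p(x))
I = -log₂(11/14) = -log₂(0.7857)
I = 0.3479 bits


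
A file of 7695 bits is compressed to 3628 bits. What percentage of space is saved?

Space savings = (1 - Compressed/Original) × 100%
= (1 - 3628/7695) × 100%
= 52.85%


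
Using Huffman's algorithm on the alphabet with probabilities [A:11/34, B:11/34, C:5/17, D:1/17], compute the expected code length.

Huffman tree construction:
Combine smallest probabilities repeatedly
Resulting codes:
  A: 10 (length 2)
  B: 11 (length 2)
  C: 01 (length 2)
  D: 00 (length 2)
Average length = Σ p(s) × length(s) = 2.0000 bits


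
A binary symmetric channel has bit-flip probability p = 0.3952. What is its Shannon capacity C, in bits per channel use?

For BSC with error probability p:
C = 1 - H(p) where H(p) is binary entropy
H(0.3952) = -0.3952 × log₂(0.3952) - 0.6048 × log₂(0.6048)
H(p) = 0.9681
C = 1 - 0.9681 = 0.0319 bits/use


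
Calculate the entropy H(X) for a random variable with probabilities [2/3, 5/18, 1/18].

H(X) = -Σ p(x) log₂ p(x)
  -2/3 × log₂(2/3) = 0.3900
  -5/18 × log₂(5/18) = 0.5133
  -1/18 × log₂(1/18) = 0.2317
H(X) = 1.1350 bits


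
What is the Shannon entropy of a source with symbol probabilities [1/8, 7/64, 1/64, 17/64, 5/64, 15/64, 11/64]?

H(X) = -Σ p(x) log₂ p(x)
  -1/8 × log₂(1/8) = 0.3750
  -7/64 × log₂(7/64) = 0.3492
  -1/64 × log₂(1/64) = 0.0938
  -17/64 × log₂(17/64) = 0.5080
  -5/64 × log₂(5/64) = 0.2873
  -15/64 × log₂(15/64) = 0.4906
  -11/64 × log₂(11/64) = 0.4367
H(X) = 2.5405 bits


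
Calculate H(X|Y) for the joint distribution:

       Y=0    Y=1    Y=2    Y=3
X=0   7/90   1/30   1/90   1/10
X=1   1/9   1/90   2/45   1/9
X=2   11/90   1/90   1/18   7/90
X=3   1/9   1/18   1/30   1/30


H(X|Y) = Σ_y p(y) H(X|Y=y)
  p(Y=0) = 19/45, H(X|Y=0) = 1.9810
  p(Y=1) = 1/9, H(X|Y=1) = 1.6855
  p(Y=2) = 13/90, H(X|Y=2) = 1.8262
  p(Y=3) = 29/90, H(X|Y=3) = 1.8871
H(X|Y) = 0.4222×1.9810 + 0.1111×1.6855 + 0.1444×1.8262 + 0.3222×1.8871 = 1.8956 bits


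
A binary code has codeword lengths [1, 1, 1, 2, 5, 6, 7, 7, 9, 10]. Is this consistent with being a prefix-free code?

Kraft inequality: Σ 2^(-l_i) ≤ 1 for prefix-free code
Calculating: 2^(-1) + 2^(-1) + 2^(-1) + 2^(-2) + 2^(-5) + 2^(-6) + 2^(-7) + 2^(-7) + 2^(-9) + 2^(-10)
= 0.5 + 0.5 + 0.5 + 0.25 + 0.03125 + 0.015625 + 0.0078125 + 0.0078125 + 0.001953125 + 0.0009765625
= 1.8154
Since 1.8154 > 1, prefix-free code does not exist


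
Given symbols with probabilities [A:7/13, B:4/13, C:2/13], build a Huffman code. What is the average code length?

Huffman tree construction:
Combine smallest probabilities repeatedly
Resulting codes:
  A: 1 (length 1)
  B: 01 (length 2)
  C: 00 (length 2)
Average length = Σ p(s) × length(s) = 1.4615 bits


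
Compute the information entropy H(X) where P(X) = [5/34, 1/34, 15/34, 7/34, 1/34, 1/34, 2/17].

H(X) = -Σ p(x) log₂ p(x)
  -5/34 × log₂(5/34) = 0.4067
  -1/34 × log₂(1/34) = 0.1496
  -15/34 × log₂(15/34) = 0.5208
  -7/34 × log₂(7/34) = 0.4694
  -1/34 × log₂(1/34) = 0.1496
  -1/34 × log₂(1/34) = 0.1496
  -2/17 × log₂(2/17) = 0.3632
H(X) = 2.2091 bits


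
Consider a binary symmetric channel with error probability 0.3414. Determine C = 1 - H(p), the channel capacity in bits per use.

For BSC with error probability p:
C = 1 - H(p) where H(p) is binary entropy
H(0.3414) = -0.3414 × log₂(0.3414) - 0.6586 × log₂(0.6586)
H(p) = 0.9262
C = 1 - 0.9262 = 0.0738 bits/use


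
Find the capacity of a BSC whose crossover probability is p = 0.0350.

For BSC with error probability p:
C = 1 - H(p) where H(p) is binary entropy
H(0.0350) = -0.0350 × log₂(0.0350) - 0.9650 × log₂(0.9650)
H(p) = 0.2189
C = 1 - 0.2189 = 0.7811 bits/use


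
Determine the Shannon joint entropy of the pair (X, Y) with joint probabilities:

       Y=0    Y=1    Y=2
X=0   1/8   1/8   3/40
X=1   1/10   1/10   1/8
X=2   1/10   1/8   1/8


H(X,Y) = -Σ p(x,y) log₂ p(x,y)
  p(0,0)=1/8: -0.1250 × log₂(0.1250) = 0.3750
  p(0,1)=1/8: -0.1250 × log₂(0.1250) = 0.3750
  p(0,2)=3/40: -0.0750 × log₂(0.0750) = 0.2803
  p(1,0)=1/10: -0.1000 × log₂(0.1000) = 0.3322
  p(1,1)=1/10: -0.1000 × log₂(0.1000) = 0.3322
  p(1,2)=1/8: -0.1250 × log₂(0.1250) = 0.3750
  p(2,0)=1/10: -0.1000 × log₂(0.1000) = 0.3322
  p(2,1)=1/8: -0.1250 × log₂(0.1250) = 0.3750
  p(2,2)=1/8: -0.1250 × log₂(0.1250) = 0.3750
H(X,Y) = 3.1519 bits


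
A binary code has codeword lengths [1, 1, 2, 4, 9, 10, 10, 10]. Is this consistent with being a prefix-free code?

Kraft inequality: Σ 2^(-l_i) ≤ 1 for prefix-free code
Calculating: 2^(-1) + 2^(-1) + 2^(-2) + 2^(-4) + 2^(-9) + 2^(-10) + 2^(-10) + 2^(-10)
= 0.5 + 0.5 + 0.25 + 0.0625 + 0.001953125 + 0.0009765625 + 0.0009765625 + 0.0009765625
= 1.3174
Since 1.3174 > 1, prefix-free code does not exist


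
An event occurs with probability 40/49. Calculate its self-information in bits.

Information content I(x) = -log₂(p(x))
I = -log₂(40/49) = -log₂(0.8163)
I = 0.2928 bits


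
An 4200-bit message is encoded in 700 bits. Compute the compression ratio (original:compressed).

Compression ratio = Original / Compressed
= 4200 / 700 = 6.00:1


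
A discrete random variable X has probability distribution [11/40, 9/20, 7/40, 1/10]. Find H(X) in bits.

H(X) = -Σ p(x) log₂ p(x)
  -11/40 × log₂(11/40) = 0.5122
  -9/20 × log₂(9/20) = 0.5184
  -7/40 × log₂(7/40) = 0.4401
  -1/10 × log₂(1/10) = 0.3322
H(X) = 1.8028 bits


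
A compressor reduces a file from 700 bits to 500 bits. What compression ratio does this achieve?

Compression ratio = Original / Compressed
= 700 / 500 = 1.40:1


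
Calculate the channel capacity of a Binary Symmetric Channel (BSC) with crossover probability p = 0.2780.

For BSC with error probability p:
C = 1 - H(p) where H(p) is binary entropy
H(0.2780) = -0.2780 × log₂(0.2780) - 0.7220 × log₂(0.7220)
H(p) = 0.8527
C = 1 - 0.8527 = 0.1473 bits/use


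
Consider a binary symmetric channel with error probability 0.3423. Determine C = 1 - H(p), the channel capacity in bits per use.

For BSC with error probability p:
C = 1 - H(p) where H(p) is binary entropy
H(0.3423) = -0.3423 × log₂(0.3423) - 0.6577 × log₂(0.6577)
H(p) = 0.9270
C = 1 - 0.9270 = 0.0730 bits/use


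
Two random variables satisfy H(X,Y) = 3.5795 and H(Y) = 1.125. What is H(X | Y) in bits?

Chain rule: H(X,Y) = H(X|Y) + H(Y)
H(X|Y) = H(X,Y) - H(Y) = 3.5795 - 1.125 = 2.4545 bits


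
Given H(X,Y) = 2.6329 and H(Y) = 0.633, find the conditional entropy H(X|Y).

Chain rule: H(X,Y) = H(X|Y) + H(Y)
H(X|Y) = H(X,Y) - H(Y) = 2.6329 - 0.633 = 1.9999 bits


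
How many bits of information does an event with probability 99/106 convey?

Information content I(x) = -log₂(p(x))
I = -log₂(99/106) = -log₂(0.9340)
I = 0.0986 bits


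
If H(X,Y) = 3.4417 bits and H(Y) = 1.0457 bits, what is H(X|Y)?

Chain rule: H(X,Y) = H(X|Y) + H(Y)
H(X|Y) = H(X,Y) - H(Y) = 3.4417 - 1.0457 = 2.396 bits


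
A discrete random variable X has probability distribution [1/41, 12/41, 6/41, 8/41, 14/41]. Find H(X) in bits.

H(X) = -Σ p(x) log₂ p(x)
  -1/41 × log₂(1/41) = 0.1307
  -12/41 × log₂(12/41) = 0.5188
  -6/41 × log₂(6/41) = 0.4057
  -8/41 × log₂(8/41) = 0.4600
  -14/41 × log₂(14/41) = 0.5293
H(X) = 2.0446 bits


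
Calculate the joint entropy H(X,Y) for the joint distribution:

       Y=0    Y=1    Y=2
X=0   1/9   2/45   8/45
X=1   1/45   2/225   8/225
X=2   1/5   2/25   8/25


H(X,Y) = -Σ p(x,y) log₂ p(x,y)
  p(0,0)=1/9: -0.1111 × log₂(0.1111) = 0.3522
  p(0,1)=2/45: -0.0444 × log₂(0.0444) = 0.1996
  p(0,2)=8/45: -0.1778 × log₂(0.1778) = 0.4430
  p(1,0)=1/45: -0.0222 × log₂(0.0222) = 0.1220
  p(1,1)=2/225: -0.0089 × log₂(0.0089) = 0.0606
  p(1,2)=8/225: -0.0356 × log₂(0.0356) = 0.1712
  p(2,0)=1/5: -0.2000 × log₂(0.2000) = 0.4644
  p(2,1)=2/25: -0.0800 × log₂(0.0800) = 0.2915
  p(2,2)=8/25: -0.3200 × log₂(0.3200) = 0.5260
H(X,Y) = 2.6305 bits


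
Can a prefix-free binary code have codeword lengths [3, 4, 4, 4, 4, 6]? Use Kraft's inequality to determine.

Kraft inequality: Σ 2^(-l_i) ≤ 1 for prefix-free code
Calculating: 2^(-3) + 2^(-4) + 2^(-4) + 2^(-4) + 2^(-4) + 2^(-6)
= 0.125 + 0.0625 + 0.0625 + 0.0625 + 0.0625 + 0.015625
= 0.3906
Since 0.3906 ≤ 1, prefix-free code exists


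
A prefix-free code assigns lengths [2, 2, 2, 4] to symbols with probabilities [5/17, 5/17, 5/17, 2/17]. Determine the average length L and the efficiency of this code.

Average length L = Σ p_i × l_i = 2.2353 bits
Entropy H = 1.9211 bits
Efficiency η = H/L × 100% = 85.94%


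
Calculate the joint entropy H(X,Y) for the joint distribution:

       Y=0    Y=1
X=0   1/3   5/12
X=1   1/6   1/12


H(X,Y) = -Σ p(x,y) log₂ p(x,y)
  p(0,0)=1/3: -0.3333 × log₂(0.3333) = 0.5283
  p(0,1)=5/12: -0.4167 × log₂(0.4167) = 0.5263
  p(1,0)=1/6: -0.1667 × log₂(0.1667) = 0.4308
  p(1,1)=1/12: -0.0833 × log₂(0.0833) = 0.2987
H(X,Y) = 1.7842 bits


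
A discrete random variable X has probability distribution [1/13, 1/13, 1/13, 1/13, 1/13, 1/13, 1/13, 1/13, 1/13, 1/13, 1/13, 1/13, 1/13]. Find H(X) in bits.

H(X) = -Σ p(x) log₂ p(x)
  -1/13 × log₂(1/13) = 0.2846
  -1/13 × log₂(1/13) = 0.2846
  -1/13 × log₂(1/13) = 0.2846
  -1/13 × log₂(1/13) = 0.2846
  -1/13 × log₂(1/13) = 0.2846
  -1/13 × log₂(1/13) = 0.2846
  -1/13 × log₂(1/13) = 0.2846
  -1/13 × log₂(1/13) = 0.2846
  -1/13 × log₂(1/13) = 0.2846
  -1/13 × log₂(1/13) = 0.2846
  -1/13 × log₂(1/13) = 0.2846
  -1/13 × log₂(1/13) = 0.2846
  -1/13 × log₂(1/13) = 0.2846
H(X) = 3.7004 bits


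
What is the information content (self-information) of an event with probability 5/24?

Information content I(x) = -log₂(p(x))
I = -log₂(5/24) = -log₂(0.2083)
I = 2.2630 bits


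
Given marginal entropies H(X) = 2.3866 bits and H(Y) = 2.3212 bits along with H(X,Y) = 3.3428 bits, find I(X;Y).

I(X;Y) = H(X) + H(Y) - H(X,Y)
I(X;Y) = 2.3866 + 2.3212 - 3.3428 = 1.365 bits


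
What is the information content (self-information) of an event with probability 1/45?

Information content I(x) = -log₂(p(x))
I = -log₂(1/45) = -log₂(0.0222)
I = 5.4919 bits


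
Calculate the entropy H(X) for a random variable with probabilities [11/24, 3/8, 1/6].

H(X) = -Σ p(x) log₂ p(x)
  -11/24 × log₂(11/24) = 0.5159
  -3/8 × log₂(3/8) = 0.5306
  -1/6 × log₂(1/6) = 0.4308
H(X) = 1.4773 bits


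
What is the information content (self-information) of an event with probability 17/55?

Information content I(x) = -log₂(p(x))
I = -log₂(17/55) = -log₂(0.3091)
I = 1.6939 bits


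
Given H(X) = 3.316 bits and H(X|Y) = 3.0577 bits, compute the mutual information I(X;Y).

I(X;Y) = H(X) - H(X|Y)
I(X;Y) = 3.316 - 3.0577 = 0.2583 bits


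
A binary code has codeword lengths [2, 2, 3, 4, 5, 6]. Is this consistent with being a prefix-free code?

Kraft inequality: Σ 2^(-l_i) ≤ 1 for prefix-free code
Calculating: 2^(-2) + 2^(-2) + 2^(-3) + 2^(-4) + 2^(-5) + 2^(-6)
= 0.25 + 0.25 + 0.125 + 0.0625 + 0.03125 + 0.015625
= 0.7344
Since 0.7344 ≤ 1, prefix-free code exists


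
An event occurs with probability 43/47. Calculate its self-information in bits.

Information content I(x) = -log₂(p(x))
I = -log₂(43/47) = -log₂(0.9149)
I = 0.1283 bits
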